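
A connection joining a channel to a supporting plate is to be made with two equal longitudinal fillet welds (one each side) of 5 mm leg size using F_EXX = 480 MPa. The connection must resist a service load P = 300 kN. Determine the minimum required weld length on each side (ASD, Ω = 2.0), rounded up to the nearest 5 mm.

L = 295 mm on each side

Throat t_e = 0.707 × 5 = 3.535 mm.
r_n/Ω = (0.6 × 480 × 3.535) / 2.0 = 509 N/mm = 0.509 kN/mm.
L_req = P / (r_n/Ω) = 300 / 0.509 = 589.3 mm total.
Per side: 589.3 / 2 = 294.7 mm.
Round up → use L = 295 mm on each side.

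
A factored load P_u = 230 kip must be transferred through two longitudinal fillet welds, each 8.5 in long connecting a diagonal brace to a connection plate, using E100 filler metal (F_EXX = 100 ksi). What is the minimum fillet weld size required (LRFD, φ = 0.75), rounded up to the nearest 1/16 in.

Total weld length L = 17 in.
Required throat t_e = P_u / (φ × 0.6 F_EXX × L) = 230 / (0.75 × 0.6 × 100 × 17) = 0.3007 in.
Required leg w = t_e / 0.707 = 0.4253 in → use 7/16 in.

w = 7/16 in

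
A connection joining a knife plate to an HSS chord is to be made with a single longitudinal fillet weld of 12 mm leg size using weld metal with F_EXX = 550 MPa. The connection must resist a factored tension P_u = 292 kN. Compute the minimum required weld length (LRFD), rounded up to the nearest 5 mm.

L = 140 mm

Throat t_e = 0.707 × 12 = 8.484 mm.
φr_n = 0.75 × 0.6 × 550 × 8.484 × 10⁻³ = 2.1 kN/mm.
L_req = P_u / φr_n = 292 / 2.1 = 139.1 mm total.
Round up → use L = 140 mm.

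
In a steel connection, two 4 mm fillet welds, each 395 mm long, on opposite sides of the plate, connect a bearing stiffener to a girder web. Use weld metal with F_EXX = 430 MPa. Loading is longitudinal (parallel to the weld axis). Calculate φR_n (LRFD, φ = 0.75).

Effective throat t_e = 0.707 × 4 = 2.828 mm.
Total length L = 790 mm; A_we = 2.828 × 790 = 2234 mm².
F_nw = 0.6 F_EXX = 0.6 × 430 = 258 MPa.
φR_n = 0.75 × 258 × 2234 × 10⁻³ = 432.3 kN.

φR_n ≈ 432 kN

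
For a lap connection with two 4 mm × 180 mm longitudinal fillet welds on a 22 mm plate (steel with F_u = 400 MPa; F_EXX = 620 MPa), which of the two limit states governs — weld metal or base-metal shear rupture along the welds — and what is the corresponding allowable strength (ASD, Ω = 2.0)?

R_n/Ω ≈ 189 kN (weld metal governs)

t_e = 0.707 × 4 = 2.828 mm; L = 360 mm.
Weld metal: R_n/Ω = (1/2.0) × 0.6 × 620 × 2.828 × 360 × 10⁻³ = 189.4 kN.
Base metal (shear rupture): R_n/Ω = (1/2.0) × 0.6 × 400 × 22 × 360 × 10⁻³ = 950.4 kN.
Governing: weld metal.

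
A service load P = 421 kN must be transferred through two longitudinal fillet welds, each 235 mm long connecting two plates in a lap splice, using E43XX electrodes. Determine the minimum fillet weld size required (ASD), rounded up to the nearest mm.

E43XX → F_EXX = 430 MPa.
Total weld length L = 470 mm.
Required throat t_e = P × Ω / (0.6 F_EXX × L) = 421 × 2.0 / (0.6 × 430 × 470 × 10⁻³) = 6.944 mm.
Required leg w = t_e / 0.707 = 9.821 mm → use 10 mm.

w = 10 mm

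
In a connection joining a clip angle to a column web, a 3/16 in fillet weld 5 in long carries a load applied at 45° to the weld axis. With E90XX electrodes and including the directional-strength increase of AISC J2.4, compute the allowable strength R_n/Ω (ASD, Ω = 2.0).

R_n/Ω ≈ 23.2 kips

E90XX → F_EXX = 90 ksi.
t_e = 0.707 × 0.1875 = 0.1326 in; A_we = 0.1326 × 5 = 0.6628 in².
Directional factor: 1.0 + 0.5 sin^1.5(45°) = 1.297.
F_nw = 0.6 × 90 × 1.297 = 70.05 ksi.
R_n/Ω = (70.05 × 0.6628) / 2.0 = 23.22 kips.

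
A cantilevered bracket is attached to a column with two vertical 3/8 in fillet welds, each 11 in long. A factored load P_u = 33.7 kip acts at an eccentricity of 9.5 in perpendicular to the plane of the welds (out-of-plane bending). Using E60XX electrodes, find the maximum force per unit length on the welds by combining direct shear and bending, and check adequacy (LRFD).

f_max ≈ 8.08 kip/in; NOT adequate

E60XX → F_EXX = 60 ksi.
L_w = 2 × 11 = 22 in; section modulus (unit throat) S = 2 × L²/6 = 40.33 in².
Direct shear f_v = P/L_w = 33.7/22 = 1.532 kip/in.
Moment M = P × e = 33.7 × 9.5 = 320.15 kip·in; bending f_b = M/S = 7.938 kip/in.
f_max = √(f_v² + f_b²) = √(1.532² + 7.938²) = 8.084 kip/in.
φr_n = 0.75 × 0.6 × 60 × (0.707 × 0.375) = 7.158 kip/in → NOT adequate.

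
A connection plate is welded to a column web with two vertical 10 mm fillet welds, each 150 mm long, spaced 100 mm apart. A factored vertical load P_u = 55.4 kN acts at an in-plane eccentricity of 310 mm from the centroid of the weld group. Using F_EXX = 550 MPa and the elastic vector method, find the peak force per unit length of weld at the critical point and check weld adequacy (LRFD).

f_max ≈ 1290 N/mm; adequate

Total weld length L_w = 300 mm. Treat welds as unit-width lines.
Polar moment about centroid: J = 2[d³/12 + d(b/2)²] = 2[150³/12 + 150×50²] = 1312000 mm³.
Direct shear f_v = P/L_w = 55.4×10³ / 300 = 184.7 N/mm (vertical).
Torsion M = P·e = 55.4×10³ × 310 = 17174000 N·mm.
Critical point at (x, y) = (50, 75) from centroid. f_tx = M·y/J = 981.4 N/mm; f_ty = M·x/J = 654.2 N/mm.
Resultant f_max = √[f_tx² + (f_v + f_ty)²] = √[981.4² + (184.7 + 654.2)²] = 1291 N/mm.
Capacity per unit length: φr_n = 0.75 × 0.6 × 550 × (0.707 × 10) = 1750 N/mm.
1291 ≤ 1750 → adequate.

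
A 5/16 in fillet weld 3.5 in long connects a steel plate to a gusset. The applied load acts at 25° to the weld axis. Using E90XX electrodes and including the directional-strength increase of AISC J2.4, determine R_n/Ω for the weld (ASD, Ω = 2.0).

R_n/Ω ≈ 23.7 kip

E90XX → F_EXX = 90 ksi.
t_e = 0.707 × 0.3125 = 0.2209 in; A_we = 0.2209 × 3.5 = 0.7733 in².
Directional factor: 1.0 + 0.5 sin^1.5(25°) = 1.137.
F_nw = 0.6 × 90 × 1.137 = 61.42 ksi.
R_n/Ω = (61.42 × 0.7733) / 2.0 = 23.75 kip.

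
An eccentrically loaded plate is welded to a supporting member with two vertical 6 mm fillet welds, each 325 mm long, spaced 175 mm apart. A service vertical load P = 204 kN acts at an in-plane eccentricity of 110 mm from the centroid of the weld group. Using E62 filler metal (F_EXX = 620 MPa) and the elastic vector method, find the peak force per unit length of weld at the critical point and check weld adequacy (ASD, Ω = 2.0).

Total weld length L_w = 650 mm. Treat welds as unit-width lines.
Polar moment about centroid: J = 2[d³/12 + d(b/2)²] = 2[325³/12 + 325×87.5²] = 10700000 mm³.
Direct shear f_v = P/L_w = 204×10³ / 650 = 313.8 N/mm (vertical).
Torsion M = P·e = 204×10³ × 110 = 22440000 N·mm.
Critical point at (x, y) = (87.5, 162.5) from centroid. f_tx = M·y/J = 340.9 N/mm; f_ty = M·x/J = 183.5 N/mm.
Resultant f_max = √[f_tx² + (f_v + f_ty)²] = √[340.9² + (313.8 + 183.5)²] = 603 N/mm.
Capacity per unit length: r_n/Ω = (1/2.0) × 0.6 × 620 × (0.707 × 6) = 789 N/mm.
603 ≤ 789 → adequate.

f_max ≈ 603 N/mm; adequate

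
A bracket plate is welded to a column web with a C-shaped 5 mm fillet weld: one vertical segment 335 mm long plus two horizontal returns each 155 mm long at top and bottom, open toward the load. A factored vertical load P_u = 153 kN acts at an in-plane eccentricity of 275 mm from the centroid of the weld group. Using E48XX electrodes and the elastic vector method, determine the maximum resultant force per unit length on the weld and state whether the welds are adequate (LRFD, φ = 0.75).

f_max ≈ 802 N/mm; NOT adequate

E48XX → F_EXX = 480 MPa.
Total weld length L_w = 645 mm. Treat welds as unit-width lines.
Centroid: x̄ = 2×155×77.5 / 645 = 37.25 mm from the vertical weld.
Polar moment about centroid: J = I_x + I_y = [335³/12 + 2×155×167.5²] + [335×37.25² + 2(155³/12 + 155×40.25²)] = 13420000 mm³.
Direct shear f_v = P/L_w = 153×10³ / 645 = 237.2 N/mm (vertical).
Torsion M = P·e = 153×10³ × 275 = 42075000 N·mm.
Critical point at (x, y) = (117.8, 167.5) from centroid. f_tx = M·y/J = 525.2 N/mm; f_ty = M·x/J = 369.2 N/mm.
Resultant f_max = √[f_tx² + (f_v + f_ty)²] = √[525.2² + (237.2 + 369.2)²] = 802.3 N/mm.
Capacity per unit length: φr_n = 0.75 × 0.6 × 480 × (0.707 × 5) = 763.6 N/mm.
802.3 > 763.6 → NOT adequate.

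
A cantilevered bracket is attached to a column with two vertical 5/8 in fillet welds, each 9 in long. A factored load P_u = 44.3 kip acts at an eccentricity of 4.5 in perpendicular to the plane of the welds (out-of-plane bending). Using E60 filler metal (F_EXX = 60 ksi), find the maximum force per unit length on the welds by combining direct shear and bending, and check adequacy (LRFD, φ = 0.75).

L_w = 2 × 9 = 18 in; section modulus (unit throat) S = 2 × L²/6 = 27 in².
Direct shear f_v = P/L_w = 44.3/18 = 2.461 kip/in.
Moment M = P × e = 44.3 × 4.5 = 199.35 kip·in; bending f_b = M/S = 7.383 kip/in.
f_max = √(f_v² + f_b²) = √(2.461² + 7.383²) = 7.783 kip/in.
φr_n = 0.75 × 0.6 × 60 × (0.707 × 0.625) = 11.93 kip/in → adequate.

f_max ≈ 7.78 kip/in; adequate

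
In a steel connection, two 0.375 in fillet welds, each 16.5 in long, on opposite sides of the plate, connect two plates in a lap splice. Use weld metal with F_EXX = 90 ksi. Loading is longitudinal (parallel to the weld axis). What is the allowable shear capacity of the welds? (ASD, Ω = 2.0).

R_n/Ω ≈ 236 kips

Effective throat t_e = 0.707 × 0.375 = 0.2651 in.
Total length L = 33 in; A_we = 0.2651 × 33 = 8.749 in².
F_nw = 0.6 F_EXX = 0.6 × 90 = 54 ksi.
R_n = 54 × 8.749 = 472.5 kips; R_n/Ω = 472.5/2.0 = 236.2 kips.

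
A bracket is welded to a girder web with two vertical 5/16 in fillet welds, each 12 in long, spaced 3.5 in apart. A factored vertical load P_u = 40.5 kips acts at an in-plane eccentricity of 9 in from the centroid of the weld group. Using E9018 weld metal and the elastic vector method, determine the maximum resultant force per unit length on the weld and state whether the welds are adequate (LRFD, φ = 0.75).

f_max ≈ 6.97 kip/in; adequate

E90XX → F_EXX = 90 ksi.
Total weld length L_w = 24 in. Treat welds as unit-width lines.
Polar moment about centroid: J = 2[d³/12 + d(b/2)²] = 2[12³/12 + 12×1.75²] = 361.5 in³.
Direct shear f_v = P/L_w = 40.5 / 24 = 1.688 kip/in (vertical).
Torsion M = P·e = 40.5 × 9 = 364.5 kip·in.
Critical point at (x, y) = (1.75, 6) from centroid. f_tx = M·y/J = 6.05 kip/in; f_ty = M·x/J = 1.765 kip/in.
Resultant f_max = √[f_tx² + (f_v + f_ty)²] = √[6.05² + (1.688 + 1.765)²] = 6.965 kip/in.
Capacity per unit length: φr_n = 0.75 × 0.6 × 90 × (0.707 × 0.3125) = 8.948 kip/in.
6.965 ≤ 8.948 → adequate.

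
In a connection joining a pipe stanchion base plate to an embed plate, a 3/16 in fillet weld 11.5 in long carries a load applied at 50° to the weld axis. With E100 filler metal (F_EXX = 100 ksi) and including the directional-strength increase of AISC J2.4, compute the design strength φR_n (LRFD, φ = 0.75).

t_e = 0.707 × 0.1875 = 0.1326 in; A_we = 0.1326 × 11.5 = 1.524 in².
Directional factor: 1.0 + 0.5 sin^1.5(50°) = 1.335.
F_nw = 0.6 × 100 × 1.335 = 80.11 ksi.
φR_n = 0.75 × 80.11 × 1.524 = 91.6 kips.

φR_n ≈ 91.6 kips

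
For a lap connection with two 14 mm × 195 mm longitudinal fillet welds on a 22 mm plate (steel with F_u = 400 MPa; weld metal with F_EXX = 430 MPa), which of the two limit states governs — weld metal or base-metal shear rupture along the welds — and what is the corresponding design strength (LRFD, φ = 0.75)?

φR_n ≈ 747 kN (weld metal governs)

t_e = 0.707 × 14 = 9.898 mm; L = 390 mm.
Weld metal: φR_n = 0.75 × 0.6 × 430 × 9.898 × 390 × 10⁻³ = 747 kN.
Base metal (shear rupture): φR_n = 0.75 × 0.6 × 400 × 22 × 390 × 10⁻³ = 1544 kN.
Governing: weld metal.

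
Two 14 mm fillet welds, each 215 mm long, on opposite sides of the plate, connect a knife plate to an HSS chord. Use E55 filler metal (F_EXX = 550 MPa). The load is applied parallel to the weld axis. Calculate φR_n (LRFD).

φR_n ≈ 1050 kN

Effective throat t_e = 0.707 × 14 = 9.898 mm.
Total length L = 430 mm; A_we = 9.898 × 430 = 4256 mm².
F_nw = 0.6 F_EXX = 0.6 × 550 = 330 MPa.
φR_n = 0.75 × 330 × 4256 × 10⁻³ = 1053 kN.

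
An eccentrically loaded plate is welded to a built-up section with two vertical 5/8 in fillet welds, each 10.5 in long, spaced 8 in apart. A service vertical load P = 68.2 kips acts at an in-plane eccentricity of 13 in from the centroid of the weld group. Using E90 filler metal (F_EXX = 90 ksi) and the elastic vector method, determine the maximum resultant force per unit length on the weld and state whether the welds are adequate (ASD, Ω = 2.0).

f_max ≈ 13.3 kip/in; NOT adequate

Total weld length L_w = 21 in. Treat welds as unit-width lines.
Polar moment about centroid: J = 2[d³/12 + d(b/2)²] = 2[10.5³/12 + 10.5×4²] = 528.9 in³.
Direct shear f_v = P/L_w = 68.2 / 21 = 3.248 kip/in (vertical).
Torsion M = P·e = 68.2 × 13 = 886.6 kip·in.
Critical point at (x, y) = (4, 5.25) from centroid. f_tx = M·y/J = 8.8 kip/in; f_ty = M·x/J = 6.705 kip/in.
Resultant f_max = √[f_tx² + (f_v + f_ty)²] = √[8.8² + (3.248 + 6.705)²] = 13.28 kip/in.
Capacity per unit length: r_n/Ω = (1/2.0) × 0.6 × 90 × (0.707 × 0.625) = 11.93 kip/in.
13.28 > 11.93 → NOT adequate.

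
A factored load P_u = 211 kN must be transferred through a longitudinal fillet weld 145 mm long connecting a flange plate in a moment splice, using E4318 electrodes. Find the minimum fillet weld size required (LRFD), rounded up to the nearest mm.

w = 11 mm

E43XX → F_EXX = 430 MPa.
Total weld length L = 145 mm.
Required throat t_e = P_u / (φ × 0.6 F_EXX × L) = 211 / (0.75 × 0.6 × 430 × 145 × 10⁻³) = 7.52 mm.
Required leg w = t_e / 0.707 = 10.64 mm → use 11 mm.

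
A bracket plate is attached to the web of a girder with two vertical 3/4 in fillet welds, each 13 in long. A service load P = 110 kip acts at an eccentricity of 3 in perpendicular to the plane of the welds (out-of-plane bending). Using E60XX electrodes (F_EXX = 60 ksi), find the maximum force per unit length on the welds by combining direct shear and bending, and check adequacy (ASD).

f_max ≈ 7.23 kip/in; adequate

L_w = 2 × 13 = 26 in; section modulus (unit throat) S = 2 × L²/6 = 56.33 in².
Direct shear f_v = P/L_w = 110/26 = 4.231 kip/in.
Moment M = P × e = 110 × 3 = 330 kip·in; bending f_b = M/S = 5.858 kip/in.
f_max = √(f_v² + f_b²) = √(4.231² + 5.858²) = 7.226 kip/in.
r_n/Ω = (1/2.0) × 0.6 × 60 × (0.707 × 0.75) = 9.544 kip/in → adequate.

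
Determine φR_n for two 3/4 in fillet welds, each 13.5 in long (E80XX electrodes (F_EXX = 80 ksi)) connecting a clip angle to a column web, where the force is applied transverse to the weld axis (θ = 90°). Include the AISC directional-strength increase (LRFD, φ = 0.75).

t_e = 0.707 × 0.75 = 0.5302 in; A_we = 0.5302 × 27 = 14.32 in².
Directional factor: 1.0 + 0.5 sin^1.5(90°) = 1.5.
F_nw = 0.6 × 80 × 1.5 = 72 ksi.
φR_n = 0.75 × 72 × 14.32 = 773.1 kip.

φR_n ≈ 773 kip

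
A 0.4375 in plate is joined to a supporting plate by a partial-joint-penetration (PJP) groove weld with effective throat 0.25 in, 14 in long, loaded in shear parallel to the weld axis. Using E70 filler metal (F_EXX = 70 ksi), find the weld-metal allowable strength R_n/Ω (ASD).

Effective throat (given) t_e = 0.25 in.
A_we = 0.25 × 14 = 3.5 in².
F_nw = 0.6 F_EXX = 42 ksi.
R_n/Ω = (42 × 3.5) / 2.0 = 73.5 kip.

R_n/Ω ≈ 73.5 kip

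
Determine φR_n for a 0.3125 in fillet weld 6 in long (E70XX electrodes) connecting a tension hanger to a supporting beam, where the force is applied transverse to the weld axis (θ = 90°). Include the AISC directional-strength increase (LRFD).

E70XX → F_EXX = 70 ksi.
t_e = 0.707 × 0.3125 = 0.2209 in; A_we = 0.2209 × 6 = 1.326 in².
Directional factor: 1.0 + 0.5 sin^1.5(90°) = 1.5.
F_nw = 0.6 × 70 × 1.5 = 63 ksi.
φR_n = 0.75 × 63 × 1.326 = 62.64 kips.

φR_n ≈ 62.6 kips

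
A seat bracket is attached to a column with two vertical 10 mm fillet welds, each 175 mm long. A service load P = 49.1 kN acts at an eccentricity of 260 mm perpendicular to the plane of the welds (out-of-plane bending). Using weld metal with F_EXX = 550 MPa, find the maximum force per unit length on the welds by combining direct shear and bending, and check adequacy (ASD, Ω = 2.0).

L_w = 2 × 175 = 350 mm; section modulus (unit throat) S = 2 × L²/6 = 10210 mm².
Direct shear f_v = P/L_w = 49.1×10³/350 = 140.3 N/mm.
Moment M = P × e = 49.1×10³ × 260 = 12766000 N·mm; bending f_b = M/S = 1251 N/mm.
f_max = √(f_v² + f_b²) = √(140.3² + 1251²) = 1258 N/mm.
r_n/Ω = (1/2.0) × 0.6 × 550 × (0.707 × 10) = 1167 N/mm → NOT adequate.

f_max ≈ 1260 N/mm; NOT adequate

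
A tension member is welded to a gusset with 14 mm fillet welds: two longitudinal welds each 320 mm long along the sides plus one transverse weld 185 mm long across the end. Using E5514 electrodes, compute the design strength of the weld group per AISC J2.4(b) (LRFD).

E55XX → F_EXX = 550 MPa.
t_e = 0.707 × 14 = 9.898 mm.
R_nwl = 0.6 × 550 × 9.898 × 640 × 10⁻³ = 2090 kN (longitudinal, 2 welds).
R_nwt = 0.6 × 550 × 9.898 × 185 × 10⁻³ = 604.3 kN (transverse, base value).
(i) R_nwl + R_nwt = 2695 kN; (ii) 0.85 R_nwl + 1.5 R_nwt = 2683 kN.
R_n = max = 2695 kN [governs: (i)]; φR_n = 2021 kN.

φR_n ≈ 2020 kN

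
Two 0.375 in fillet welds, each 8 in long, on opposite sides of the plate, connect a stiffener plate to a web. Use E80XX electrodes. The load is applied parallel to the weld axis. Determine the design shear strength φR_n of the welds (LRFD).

E80XX → F_EXX = 80 ksi.
Effective throat t_e = 0.707 × 0.375 = 0.2651 in.
Total length L = 16 in; A_we = 0.2651 × 16 = 4.242 in².
F_nw = 0.6 F_EXX = 0.6 × 80 = 48 ksi.
φR_n = 0.75 × 48 × 4.242 = 152.7 kips.

φR_n ≈ 153 kips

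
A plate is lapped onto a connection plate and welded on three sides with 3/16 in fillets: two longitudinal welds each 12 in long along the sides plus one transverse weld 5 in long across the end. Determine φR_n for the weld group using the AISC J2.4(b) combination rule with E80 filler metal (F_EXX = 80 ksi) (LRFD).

t_e = 0.707 × 0.1875 = 0.1326 in.
R_nwl = 0.6 × 80 × 0.1326 × 24 = 152.7 kips (longitudinal, 2 welds).
R_nwt = 0.6 × 80 × 0.1326 × 5 = 31.81 kips (transverse, base value).
(i) R_nwl + R_nwt = 184.5 kips; (ii) 0.85 R_nwl + 1.5 R_nwt = 177.5 kips.
R_n = max = 184.5 kips [governs: (i)]; φR_n = 138.4 kips.

φR_n ≈ 138 kips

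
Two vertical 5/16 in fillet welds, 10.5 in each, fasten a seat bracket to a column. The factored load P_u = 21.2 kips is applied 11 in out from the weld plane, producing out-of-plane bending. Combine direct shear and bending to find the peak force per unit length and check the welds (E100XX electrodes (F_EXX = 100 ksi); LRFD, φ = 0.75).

f_max ≈ 6.43 kip/in; adequate

L_w = 2 × 10.5 = 21 in; section modulus (unit throat) S = 2 × L²/6 = 36.75 in².
Direct shear f_v = P/L_w = 21.2/21 = 1.01 kip/in.
Moment M = P × e = 21.2 × 11 = 233.2 kip·in; bending f_b = M/S = 6.346 kip/in.
f_max = √(f_v² + f_b²) = √(1.01² + 6.346²) = 6.425 kip/in.
φr_n = 0.75 × 0.6 × 100 × (0.707 × 0.3125) = 9.942 kip/in → adequate.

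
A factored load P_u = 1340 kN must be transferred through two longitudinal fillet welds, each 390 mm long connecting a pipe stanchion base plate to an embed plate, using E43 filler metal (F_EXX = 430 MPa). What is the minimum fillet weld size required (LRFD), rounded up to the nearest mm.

Total weld length L = 780 mm.
Required throat t_e = P_u / (φ × 0.6 F_EXX × L) = 1340 / (0.75 × 0.6 × 430 × 780 × 10⁻³) = 8.878 mm.
Required leg w = t_e / 0.707 = 12.56 mm → use 13 mm.

w = 13 mm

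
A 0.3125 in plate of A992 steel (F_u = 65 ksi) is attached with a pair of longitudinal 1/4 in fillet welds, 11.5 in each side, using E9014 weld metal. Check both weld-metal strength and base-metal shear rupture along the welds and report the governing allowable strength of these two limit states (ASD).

E90XX → F_EXX = 90 ksi.
t_e = 0.707 × 0.25 = 0.1767 in; L = 23 in.
Weld metal: R_n/Ω = (1/2.0) × 0.6 × 90 × 0.1767 × 23 = 109.8 kips.
Base metal (shear rupture): R_n/Ω = (1/2.0) × 0.6 × 65 × 0.3125 × 23 = 140.2 kips.
Governing: weld metal.

R_n/Ω ≈ 110 kips (weld metal governs)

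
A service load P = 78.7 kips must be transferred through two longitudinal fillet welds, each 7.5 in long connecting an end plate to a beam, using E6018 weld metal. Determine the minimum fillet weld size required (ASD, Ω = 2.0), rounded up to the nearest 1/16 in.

w = 7/16 in

E60XX → F_EXX = 60 ksi.
Total weld length L = 15 in.
Required throat t_e = P × Ω / (0.6 F_EXX × L) = 78.7 × 2.0 / (0.6 × 60 × 15) = 0.2915 in.
Required leg w = t_e / 0.707 = 0.4123 in → use 7/16 in.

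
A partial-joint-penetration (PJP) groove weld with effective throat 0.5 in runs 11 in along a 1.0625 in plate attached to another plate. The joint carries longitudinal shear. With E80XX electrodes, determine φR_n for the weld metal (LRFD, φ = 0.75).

φR_n ≈ 198 kips

E80XX → F_EXX = 80 ksi.
Effective throat (given) t_e = 0.5 in.
A_we = 0.5 × 11 = 5.5 in².
F_nw = 0.6 F_EXX = 48 ksi.
φR_n = 0.75 × 48 × 5.5 = 198 kips.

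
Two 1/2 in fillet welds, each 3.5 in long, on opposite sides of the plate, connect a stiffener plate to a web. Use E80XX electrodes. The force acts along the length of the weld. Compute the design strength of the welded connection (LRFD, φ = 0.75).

φR_n ≈ 89.1 kips

E80XX → F_EXX = 80 ksi.
Effective throat t_e = 0.707 × 0.5 = 0.3535 in.
Total length L = 7 in; A_we = 0.3535 × 7 = 2.474 in².
F_nw = 0.6 F_EXX = 0.6 × 80 = 48 ksi.
φR_n = 0.75 × 48 × 2.474 = 89.08 kips.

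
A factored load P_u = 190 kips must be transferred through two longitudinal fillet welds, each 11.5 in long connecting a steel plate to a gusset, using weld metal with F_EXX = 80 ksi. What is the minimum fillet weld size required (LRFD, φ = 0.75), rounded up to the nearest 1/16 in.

w = 3/8 in

Total weld length L = 23 in.
Required throat t_e = P_u / (φ × 0.6 F_EXX × L) = 190 / (0.75 × 0.6 × 80 × 23) = 0.2295 in.
Required leg w = t_e / 0.707 = 0.3246 in → use 3/8 in.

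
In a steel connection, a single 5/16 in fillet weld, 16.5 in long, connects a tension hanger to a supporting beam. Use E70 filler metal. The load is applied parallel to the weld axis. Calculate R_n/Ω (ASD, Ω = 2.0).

E70XX → F_EXX = 70 ksi.
Effective throat t_e = 0.707 × 0.3125 = 0.2209 in.
Total length L = 16.5 in; A_we = 0.2209 × 16.5 = 3.645 in².
F_nw = 0.6 F_EXX = 0.6 × 70 = 42 ksi.
R_n = 42 × 3.645 = 153.1 kip; R_n/Ω = 153.1/2.0 = 76.55 kip.

R_n/Ω ≈ 76.6 kip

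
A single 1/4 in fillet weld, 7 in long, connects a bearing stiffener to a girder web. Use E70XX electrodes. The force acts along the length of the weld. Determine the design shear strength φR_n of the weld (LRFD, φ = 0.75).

E70XX → F_EXX = 70 ksi.
Effective throat t_e = 0.707 × 0.25 = 0.1767 in.
Total length L = 7 in; A_we = 0.1767 × 7 = 1.237 in².
F_nw = 0.6 F_EXX = 0.6 × 70 = 42 ksi.
φR_n = 0.75 × 42 × 1.237 = 38.97 kip.

φR_n ≈ 39 kip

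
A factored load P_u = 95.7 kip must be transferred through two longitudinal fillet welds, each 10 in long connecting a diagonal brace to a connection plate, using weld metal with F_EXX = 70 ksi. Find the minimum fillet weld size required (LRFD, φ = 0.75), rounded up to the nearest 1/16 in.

w = 1/4 in

Total weld length L = 20 in.
Required throat t_e = P_u / (φ × 0.6 F_EXX × L) = 95.7 / (0.75 × 0.6 × 70 × 20) = 0.1519 in.
Required leg w = t_e / 0.707 = 0.2149 in → use 1/4 in.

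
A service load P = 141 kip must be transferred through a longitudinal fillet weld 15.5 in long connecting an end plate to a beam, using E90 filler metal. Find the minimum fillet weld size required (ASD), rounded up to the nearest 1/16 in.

w = 1/2 in

E90XX → F_EXX = 90 ksi.
Total weld length L = 15.5 in.
Required throat t_e = P × Ω / (0.6 F_EXX × L) = 141 × 2.0 / (0.6 × 90 × 15.5) = 0.3369 in.
Required leg w = t_e / 0.707 = 0.4765 in → use 1/2 in.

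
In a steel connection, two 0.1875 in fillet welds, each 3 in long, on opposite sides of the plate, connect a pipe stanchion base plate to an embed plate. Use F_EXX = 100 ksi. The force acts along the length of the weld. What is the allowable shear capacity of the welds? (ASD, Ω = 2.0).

Effective throat t_e = 0.707 × 0.1875 = 0.1326 in.
Total length L = 6 in; A_we = 0.1326 × 6 = 0.7954 in².
F_nw = 0.6 F_EXX = 0.6 × 100 = 60 ksi.
R_n = 60 × 0.7954 = 47.72 kip; R_n/Ω = 47.72/2.0 = 23.86 kip.

R_n/Ω ≈ 23.9 kip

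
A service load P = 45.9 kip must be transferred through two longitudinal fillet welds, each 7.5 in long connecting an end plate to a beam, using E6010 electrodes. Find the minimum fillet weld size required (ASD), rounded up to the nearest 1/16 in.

E60XX → F_EXX = 60 ksi.
Total weld length L = 15 in.
Required throat t_e = P × Ω / (0.6 F_EXX × L) = 45.9 × 2.0 / (0.6 × 60 × 15) = 0.17 in.
Required leg w = t_e / 0.707 = 0.2405 in → use 1/4 in.

w = 1/4 in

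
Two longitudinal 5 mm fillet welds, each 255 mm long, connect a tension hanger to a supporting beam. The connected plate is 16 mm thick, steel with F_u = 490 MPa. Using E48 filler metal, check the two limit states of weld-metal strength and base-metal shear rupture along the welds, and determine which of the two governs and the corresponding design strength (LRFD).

φR_n ≈ 389 kN (weld metal governs)

E48XX → F_EXX = 480 MPa.
t_e = 0.707 × 5 = 3.535 mm; L = 510 mm.
Weld metal: φR_n = 0.75 × 0.6 × 480 × 3.535 × 510 × 10⁻³ = 389.4 kN.
Base metal (shear rupture): φR_n = 0.75 × 0.6 × 490 × 16 × 510 × 10⁻³ = 1799 kN.
Governing: weld metal.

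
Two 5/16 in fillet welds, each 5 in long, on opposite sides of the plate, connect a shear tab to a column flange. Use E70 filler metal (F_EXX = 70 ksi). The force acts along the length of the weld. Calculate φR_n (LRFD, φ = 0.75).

φR_n ≈ 69.6 kips

Effective throat t_e = 0.707 × 0.3125 = 0.2209 in.
Total length L = 10 in; A_we = 0.2209 × 10 = 2.209 in².
F_nw = 0.6 F_EXX = 0.6 × 70 = 42 ksi.
φR_n = 0.75 × 42 × 2.209 = 69.6 kips.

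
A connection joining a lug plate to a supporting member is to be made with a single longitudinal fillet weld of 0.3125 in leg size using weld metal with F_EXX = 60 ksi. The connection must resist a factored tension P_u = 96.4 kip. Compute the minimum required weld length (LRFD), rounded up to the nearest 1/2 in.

Throat t_e = 0.707 × 0.3125 = 0.2209 in.
φr_n = 0.75 × 0.6 × 60 × 0.2209 = 5.965 kip/in.
L_req = P_u / φr_n = 96.4 / 5.965 = 16.16 in total.
Round up → use L = 16.5 in.

L = 16.5 in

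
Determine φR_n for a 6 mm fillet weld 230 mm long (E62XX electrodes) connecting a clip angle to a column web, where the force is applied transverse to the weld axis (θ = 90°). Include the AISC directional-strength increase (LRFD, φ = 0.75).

E62XX → F_EXX = 620 MPa.
t_e = 0.707 × 6 = 4.242 mm; A_we = 4.242 × 230 = 975.7 mm².
Directional factor: 1.0 + 0.5 sin^1.5(90°) = 1.5.
F_nw = 0.6 × 620 × 1.5 = 558 MPa.
φR_n = 0.75 × 558 × 975.7 × 10⁻³ = 408.3 kN.

φR_n ≈ 408 kN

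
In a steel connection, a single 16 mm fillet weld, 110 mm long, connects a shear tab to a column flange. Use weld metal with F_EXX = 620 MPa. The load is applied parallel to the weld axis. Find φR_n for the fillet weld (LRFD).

Effective throat t_e = 0.707 × 16 = 11.31 mm.
Total length L = 110 mm; A_we = 11.31 × 110 = 1244 mm².
F_nw = 0.6 F_EXX = 0.6 × 620 = 372 MPa.
φR_n = 0.75 × 372 × 1244 × 10⁻³ = 347.2 kN.

φR_n ≈ 347 kN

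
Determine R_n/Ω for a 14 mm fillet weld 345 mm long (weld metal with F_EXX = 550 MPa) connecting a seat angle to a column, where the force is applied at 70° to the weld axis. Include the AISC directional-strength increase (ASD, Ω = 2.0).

t_e = 0.707 × 14 = 9.898 mm; A_we = 9.898 × 345 = 3415 mm².
Directional factor: 1.0 + 0.5 sin^1.5(70°) = 1.455.
F_nw = 0.6 × 550 × 1.455 = 480.3 MPa.
R_n/Ω = (480.3 × 3415) / 2.0 × 10⁻³ = 820.1 kN.

R_n/Ω ≈ 820 kN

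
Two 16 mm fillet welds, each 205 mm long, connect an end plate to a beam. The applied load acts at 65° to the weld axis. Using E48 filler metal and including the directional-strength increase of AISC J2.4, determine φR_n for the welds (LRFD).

E48XX → F_EXX = 480 MPa.
t_e = 0.707 × 16 = 11.31 mm; A_we = 11.31 × 410 = 4638 mm².
Directional factor: 1.0 + 0.5 sin^1.5(65°) = 1.431.
F_nw = 0.6 × 480 × 1.431 = 412.2 MPa.
φR_n = 0.75 × 412.2 × 4638 × 10⁻³ = 1434 kN.

φR_n ≈ 1430 kN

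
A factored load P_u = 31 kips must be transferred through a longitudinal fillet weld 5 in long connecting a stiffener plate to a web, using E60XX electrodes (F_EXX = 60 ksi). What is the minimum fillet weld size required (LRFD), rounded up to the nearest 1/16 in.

Total weld length L = 5 in.
Required throat t_e = P_u / (φ × 0.6 F_EXX × L) = 31 / (0.75 × 0.6 × 60 × 5) = 0.2296 in.
Required leg w = t_e / 0.707 = 0.3248 in → use 3/8 in.

w = 3/8 in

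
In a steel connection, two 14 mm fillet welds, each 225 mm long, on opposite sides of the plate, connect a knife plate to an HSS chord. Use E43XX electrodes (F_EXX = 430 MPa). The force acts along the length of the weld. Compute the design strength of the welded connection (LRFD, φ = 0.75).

φR_n ≈ 862 kN

Effective throat t_e = 0.707 × 14 = 9.898 mm.
Total length L = 450 mm; A_we = 9.898 × 450 = 4454 mm².
F_nw = 0.6 F_EXX = 0.6 × 430 = 258 MPa.
φR_n = 0.75 × 258 × 4454 × 10⁻³ = 861.9 kN.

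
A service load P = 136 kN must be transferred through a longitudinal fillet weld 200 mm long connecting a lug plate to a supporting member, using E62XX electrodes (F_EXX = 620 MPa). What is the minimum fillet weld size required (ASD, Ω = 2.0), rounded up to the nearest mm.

Total weld length L = 200 mm.
Required throat t_e = P × Ω / (0.6 F_EXX × L) = 136 × 2.0 / (0.6 × 620 × 200 × 10⁻³) = 3.656 mm.
Required leg w = t_e / 0.707 = 5.171 mm → use 6 mm.

w = 6 mm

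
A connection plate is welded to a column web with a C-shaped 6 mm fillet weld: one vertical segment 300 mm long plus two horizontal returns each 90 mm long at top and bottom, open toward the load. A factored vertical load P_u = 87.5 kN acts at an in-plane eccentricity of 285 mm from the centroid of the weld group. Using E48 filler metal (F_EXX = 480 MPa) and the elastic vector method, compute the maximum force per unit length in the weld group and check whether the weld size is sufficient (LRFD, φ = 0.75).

Total weld length L_w = 480 mm. Treat welds as unit-width lines.
Centroid: x̄ = 2×90×45 / 480 = 16.88 mm from the vertical weld.
Polar moment about centroid: J = I_x + I_y = [300³/12 + 2×90×150²] + [300×16.88² + 2(90³/12 + 90×28.12²)] = 6649000 mm³.
Direct shear f_v = P/L_w = 87.5×10³ / 480 = 182.3 N/mm (vertical).
Torsion M = P·e = 87.5×10³ × 285 = 24938000 N·mm.
Critical point at (x, y) = (73.12, 150) from centroid. f_tx = M·y/J = 562.6 N/mm; f_ty = M·x/J = 274.2 N/mm.
Resultant f_max = √[f_tx² + (f_v + f_ty)²] = √[562.6² + (182.3 + 274.2)²] = 724.5 N/mm.
Capacity per unit length: φr_n = 0.75 × 0.6 × 480 × (0.707 × 6) = 916.3 N/mm.
724.5 ≤ 916.3 → adequate.

f_max ≈ 724 N/mm; adequate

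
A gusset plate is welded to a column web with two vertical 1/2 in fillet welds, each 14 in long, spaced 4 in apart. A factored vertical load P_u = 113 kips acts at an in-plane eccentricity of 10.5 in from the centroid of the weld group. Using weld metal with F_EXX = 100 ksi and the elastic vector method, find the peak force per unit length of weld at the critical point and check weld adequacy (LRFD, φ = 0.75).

f_max ≈ 16.7 kip/in; NOT adequate

Total weld length L_w = 28 in. Treat welds as unit-width lines.
Polar moment about centroid: J = 2[d³/12 + d(b/2)²] = 2[14³/12 + 14×2²] = 569.3 in³.
Direct shear f_v = P/L_w = 113 / 28 = 4.036 kip/in (vertical).
Torsion M = P·e = 113 × 10.5 = 1186.5 kip·in.
Critical point at (x, y) = (2, 7) from centroid. f_tx = M·y/J = 14.59 kip/in; f_ty = M·x/J = 4.168 kip/in.
Resultant f_max = √[f_tx² + (f_v + f_ty)²] = √[14.59² + (4.036 + 4.168)²] = 16.74 kip/in.
Capacity per unit length: φr_n = 0.75 × 0.6 × 100 × (0.707 × 0.5) = 15.91 kip/in.
16.74 > 15.91 → NOT adequate.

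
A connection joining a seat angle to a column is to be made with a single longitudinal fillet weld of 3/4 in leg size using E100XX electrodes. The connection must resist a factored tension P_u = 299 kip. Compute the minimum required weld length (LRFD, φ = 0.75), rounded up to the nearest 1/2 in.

L = 13 in

E100XX → F_EXX = 100 ksi.
Throat t_e = 0.707 × 0.75 = 0.5302 in.
φr_n = 0.75 × 0.6 × 100 × 0.5302 = 23.86 kip/in.
L_req = P_u / φr_n = 299 / 23.86 = 12.53 in total.
Round up → use L = 13 in.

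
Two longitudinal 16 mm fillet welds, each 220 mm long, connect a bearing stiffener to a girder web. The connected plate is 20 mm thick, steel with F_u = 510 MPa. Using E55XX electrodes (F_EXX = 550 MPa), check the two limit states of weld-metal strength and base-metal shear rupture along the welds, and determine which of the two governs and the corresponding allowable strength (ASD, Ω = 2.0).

t_e = 0.707 × 16 = 11.31 mm; L = 440 mm.
Weld metal: R_n/Ω = (1/2.0) × 0.6 × 550 × 11.31 × 440 × 10⁻³ = 821.3 kN.
Base metal (shear rupture): R_n/Ω = (1/2.0) × 0.6 × 510 × 20 × 440 × 10⁻³ = 1346 kN.
Governing: weld metal.

R_n/Ω ≈ 821 kN (weld metal governs)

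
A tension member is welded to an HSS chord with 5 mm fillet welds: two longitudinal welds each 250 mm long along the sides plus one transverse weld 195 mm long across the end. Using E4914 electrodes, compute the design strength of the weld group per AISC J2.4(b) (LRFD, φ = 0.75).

E49XX → F_EXX = 490 MPa.
t_e = 0.707 × 5 = 3.535 mm.
R_nwl = 0.6 × 490 × 3.535 × 500 × 10⁻³ = 519.6 kN (longitudinal, 2 welds).
R_nwt = 0.6 × 490 × 3.535 × 195 × 10⁻³ = 202.7 kN (transverse, base value).
(i) R_nwl + R_nwt = 722.3 kN; (ii) 0.85 R_nwl + 1.5 R_nwt = 745.7 kN.
R_n = max = 745.7 kN [governs: (ii)]; φR_n = 559.3 kN.

φR_n ≈ 559 kN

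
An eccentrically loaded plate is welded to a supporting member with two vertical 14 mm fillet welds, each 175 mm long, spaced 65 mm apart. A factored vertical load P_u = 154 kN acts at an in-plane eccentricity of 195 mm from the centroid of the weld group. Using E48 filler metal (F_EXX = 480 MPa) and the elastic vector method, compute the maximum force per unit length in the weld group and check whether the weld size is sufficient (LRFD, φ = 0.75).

Total weld length L_w = 350 mm. Treat welds as unit-width lines.
Polar moment about centroid: J = 2[d³/12 + d(b/2)²] = 2[175³/12 + 175×32.5²] = 1263000 mm³.
Direct shear f_v = P/L_w = 154×10³ / 350 = 440 N/mm (vertical).
Torsion M = P·e = 154×10³ × 195 = 30030000 N·mm.
Critical point at (x, y) = (32.5, 87.5) from centroid. f_tx = M·y/J = 2081 N/mm; f_ty = M·x/J = 772.8 N/mm.
Resultant f_max = √[f_tx² + (f_v + f_ty)²] = √[2081² + (440 + 772.8)²] = 2408 N/mm.
Capacity per unit length: φr_n = 0.75 × 0.6 × 480 × (0.707 × 14) = 2138 N/mm.
2408 > 2138 → NOT adequate.

f_max ≈ 2410 N/mm; NOT adequate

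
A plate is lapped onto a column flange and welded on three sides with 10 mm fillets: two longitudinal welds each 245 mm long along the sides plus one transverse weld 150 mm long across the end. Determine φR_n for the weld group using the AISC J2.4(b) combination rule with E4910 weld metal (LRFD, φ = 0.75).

φR_n ≈ 1000 kN

E49XX → F_EXX = 490 MPa.
t_e = 0.707 × 10 = 7.07 mm.
R_nwl = 0.6 × 490 × 7.07 × 490 × 10⁻³ = 1019 kN (longitudinal, 2 welds).
R_nwt = 0.6 × 490 × 7.07 × 150 × 10⁻³ = 311.8 kN (transverse, base value).
(i) R_nwl + R_nwt = 1330 kN; (ii) 0.85 R_nwl + 1.5 R_nwt = 1333 kN.
R_n = max = 1333 kN [governs: (ii)]; φR_n = 1000 kN.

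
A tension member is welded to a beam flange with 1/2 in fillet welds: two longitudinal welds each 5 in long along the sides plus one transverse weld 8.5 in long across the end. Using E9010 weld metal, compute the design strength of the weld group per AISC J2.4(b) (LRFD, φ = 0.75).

E90XX → F_EXX = 90 ksi.
t_e = 0.707 × 0.5 = 0.3535 in.
R_nwl = 0.6 × 90 × 0.3535 × 10 = 190.9 kips (longitudinal, 2 welds).
R_nwt = 0.6 × 90 × 0.3535 × 8.5 = 162.3 kips (transverse, base value).
(i) R_nwl + R_nwt = 353.1 kips; (ii) 0.85 R_nwl + 1.5 R_nwt = 405.6 kips.
R_n = max = 405.6 kips [governs: (ii)]; φR_n = 304.2 kips.

φR_n ≈ 304 kips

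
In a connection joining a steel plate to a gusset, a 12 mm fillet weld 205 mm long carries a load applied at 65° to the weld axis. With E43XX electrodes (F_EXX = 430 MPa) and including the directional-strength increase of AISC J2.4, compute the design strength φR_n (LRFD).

t_e = 0.707 × 12 = 8.484 mm; A_we = 8.484 × 205 = 1739 mm².
Directional factor: 1.0 + 0.5 sin^1.5(65°) = 1.431.
F_nw = 0.6 × 430 × 1.431 = 369.3 MPa.
φR_n = 0.75 × 369.3 × 1739 × 10⁻³ = 481.7 kN.

φR_n ≈ 482 kN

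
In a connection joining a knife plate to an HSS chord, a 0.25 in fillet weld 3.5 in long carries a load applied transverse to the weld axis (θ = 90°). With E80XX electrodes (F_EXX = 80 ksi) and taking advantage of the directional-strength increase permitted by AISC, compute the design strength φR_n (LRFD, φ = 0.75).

t_e = 0.707 × 0.25 = 0.1767 in; A_we = 0.1767 × 3.5 = 0.6186 in².
Directional factor: 1.0 + 0.5 sin^1.5(90°) = 1.5.
F_nw = 0.6 × 80 × 1.5 = 72 ksi.
φR_n = 0.75 × 72 × 0.6186 = 33.41 kips.

φR_n ≈ 33.4 kips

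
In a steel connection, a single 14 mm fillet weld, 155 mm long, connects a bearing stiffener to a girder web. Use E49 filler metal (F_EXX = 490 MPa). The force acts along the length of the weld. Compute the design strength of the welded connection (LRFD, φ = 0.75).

Effective throat t_e = 0.707 × 14 = 9.898 mm.
Total length L = 155 mm; A_we = 9.898 × 155 = 1534 mm².
F_nw = 0.6 F_EXX = 0.6 × 490 = 294 MPa.
φR_n = 0.75 × 294 × 1534 × 10⁻³ = 338.3 kN.

φR_n ≈ 338 kN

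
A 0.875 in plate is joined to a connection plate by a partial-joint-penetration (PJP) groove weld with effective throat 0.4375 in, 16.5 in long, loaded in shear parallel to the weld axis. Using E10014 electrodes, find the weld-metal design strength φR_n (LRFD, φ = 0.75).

φR_n ≈ 325 kip

E100XX → F_EXX = 100 ksi.
Effective throat (given) t_e = 0.4375 in.
A_we = 0.4375 × 16.5 = 7.219 in².
F_nw = 0.6 F_EXX = 60 ksi.
φR_n = 0.75 × 60 × 7.219 = 324.8 kip.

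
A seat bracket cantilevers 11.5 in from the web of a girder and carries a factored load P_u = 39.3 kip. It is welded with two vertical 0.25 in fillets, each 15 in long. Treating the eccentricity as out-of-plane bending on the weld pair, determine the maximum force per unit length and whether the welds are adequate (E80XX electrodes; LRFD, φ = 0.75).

f_max ≈ 6.17 kip/in; adequate

E80XX → F_EXX = 80 ksi.
L_w = 2 × 15 = 30 in; section modulus (unit throat) S = 2 × L²/6 = 75 in².
Direct shear f_v = P/L_w = 39.3/30 = 1.31 kip/in.
Moment M = P × e = 39.3 × 11.5 = 451.95 kip·in; bending f_b = M/S = 6.026 kip/in.
f_max = √(f_v² + f_b²) = √(1.31² + 6.026²) = 6.167 kip/in.
φr_n = 0.75 × 0.6 × 80 × (0.707 × 0.25) = 6.363 kip/in → adequate.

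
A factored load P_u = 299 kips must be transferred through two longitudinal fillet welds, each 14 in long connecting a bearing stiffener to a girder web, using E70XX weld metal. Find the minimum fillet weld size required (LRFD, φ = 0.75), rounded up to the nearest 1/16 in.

w = 1/2 in

E70XX → F_EXX = 70 ksi.
Total weld length L = 28 in.
Required throat t_e = P_u / (φ × 0.6 F_EXX × L) = 299 / (0.75 × 0.6 × 70 × 28) = 0.339 in.
Required leg w = t_e / 0.707 = 0.4795 in → use 1/2 in.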